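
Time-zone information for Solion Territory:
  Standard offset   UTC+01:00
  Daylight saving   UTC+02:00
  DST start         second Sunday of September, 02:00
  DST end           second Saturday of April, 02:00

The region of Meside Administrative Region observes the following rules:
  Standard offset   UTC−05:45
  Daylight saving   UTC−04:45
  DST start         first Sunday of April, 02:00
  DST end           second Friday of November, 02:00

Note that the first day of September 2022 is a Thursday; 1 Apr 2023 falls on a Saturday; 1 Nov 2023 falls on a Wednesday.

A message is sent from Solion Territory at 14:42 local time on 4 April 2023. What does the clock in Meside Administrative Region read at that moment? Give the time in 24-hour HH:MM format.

1 September 2022 is a Thursday, so the first Sunday is September 4 and the second is September 11.
1 April 2023 is a Saturday, so the first Saturday is April 1 and the second is April 8.
4 April 2023 lies within the daylight-saving period (11 September 2022 – 8 April 2023), so Solion Territory is on daylight time, UTC+02:00.
14:42 Solion Territory − 2h = 12:42 UTC.
1 April 2023 is a Saturday, so the first Sunday is April 2.
1 November 2023 is a Wednesday, so the first Friday is November 3 and the second is November 10.
At the standard offset (UTC−05:45), 12:42 UTC − 5h45m = 06:57 Meside Administrative Region standard time.
The standard-time date in Meside Administrative Region, 4 April 2023, falls between 2 April and 10 November, so daylight saving is in effect and Meside Administrative Region is at UTC−04:45.
12:42 UTC − 4h45m = 07:57 Meside Administrative Region.

07:57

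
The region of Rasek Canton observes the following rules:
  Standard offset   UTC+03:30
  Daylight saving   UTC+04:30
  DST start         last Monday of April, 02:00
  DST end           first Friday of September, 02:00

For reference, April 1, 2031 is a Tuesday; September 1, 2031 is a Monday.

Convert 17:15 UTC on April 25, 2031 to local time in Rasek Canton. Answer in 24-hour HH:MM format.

1 April 2031 is a Tuesday, so Mondays fall on 7, 14, 21, 28; the last is April 28.
1 September 2031 is a Monday, so the first Friday is September 5.
At the standard offset (UTC+03:30), 17:15 UTC + 3h30m = 20:45 Rasek Canton standard time.
The standard-time date in Rasek Canton, April 25, 2031, is outside the daylight-saving period (28 April – 5 September), so Rasek Canton is on standard time, UTC+03:30.
17:15 UTC + 3h30m = 20:45 local.

20:45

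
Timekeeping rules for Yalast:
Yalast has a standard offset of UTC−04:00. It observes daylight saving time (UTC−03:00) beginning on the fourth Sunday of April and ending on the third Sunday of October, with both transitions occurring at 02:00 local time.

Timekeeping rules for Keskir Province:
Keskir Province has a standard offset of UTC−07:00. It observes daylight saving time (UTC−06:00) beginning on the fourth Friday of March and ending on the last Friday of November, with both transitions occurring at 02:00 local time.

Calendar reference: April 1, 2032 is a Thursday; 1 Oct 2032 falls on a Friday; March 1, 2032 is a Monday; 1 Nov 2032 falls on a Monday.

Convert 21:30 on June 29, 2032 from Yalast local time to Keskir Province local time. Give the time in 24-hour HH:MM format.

18:30

1 April 2032 is a Thursday, so the first Sunday is April 4 and the fourth is April 25.
1 October 2032 is a Friday, so the first Sunday is October 3 and the third is October 17.
June 29, 2032 falls between 25 April and 17 October, so daylight saving is in effect and Yalast is at UTC−03:00.
21:30 Yalast + 3h = 00:30 UTC (rolling into the next day, 30 June 2032).
1 March 2032 is a Monday, so the first Friday is March 5 and the fourth is March 26.
1 November 2032 is a Monday, so Fridays fall on 5, 12, 19, 26; the last is November 26.
At the standard offset (UTC−07:00), 00:30 UTC − 7h = 17:30 Keskir Province standard time (rolling into the previous day, 29 June 2032).
Daylight saving runs 26 March – 26 November; the standard-time date in Keskir Province, June 29, 2032, is inside that window, so Keskir Province is at UTC−06:00.
00:30 UTC − 6h = 18:30 Keskir Province (rolling into the previous day, 29 June 2032).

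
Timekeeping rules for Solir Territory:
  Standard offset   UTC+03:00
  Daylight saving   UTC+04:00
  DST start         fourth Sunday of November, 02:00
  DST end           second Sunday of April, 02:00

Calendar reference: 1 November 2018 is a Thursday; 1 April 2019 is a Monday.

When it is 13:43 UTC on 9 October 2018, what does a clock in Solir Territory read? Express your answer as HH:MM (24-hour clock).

16:43

1 November 2018 is a Thursday, so the first Sunday is November 4 and the fourth is November 25.
1 April 2019 is a Monday, so the first Sunday is April 7 and the second is April 14.
At the standard offset (UTC+03:00), 13:43 UTC + 3h = 16:43 Solir Territory standard time.
The standard-time date in Solir Territory, 9 October 2018, is outside the daylight-saving period (25 November 2018 – 14 April 2019), so Solir Territory is on standard time, UTC+03:00.
13:43 UTC + 3h = 16:43 local.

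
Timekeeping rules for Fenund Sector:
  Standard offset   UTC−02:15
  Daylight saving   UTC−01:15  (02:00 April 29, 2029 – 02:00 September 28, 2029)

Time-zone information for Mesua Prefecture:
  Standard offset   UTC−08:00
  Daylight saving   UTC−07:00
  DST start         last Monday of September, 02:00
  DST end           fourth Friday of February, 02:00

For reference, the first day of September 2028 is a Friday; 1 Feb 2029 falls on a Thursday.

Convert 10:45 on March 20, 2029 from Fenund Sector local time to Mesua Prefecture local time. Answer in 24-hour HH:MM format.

05:00

March 20, 2029 is outside the daylight-saving period (29 April – 28 September), so Fenund Sector is on standard time, UTC−02:15.
10:45 Fenund Sector + 2h15m = 13:00 UTC.
1 September 2028 is a Friday, so Mondays fall on 4, 11, 18, 25; the last is September 25.
1 February 2029 is a Thursday, so the first Friday is February 2 and the fourth is February 23.
At the standard offset (UTC−08:00), 13:00 UTC − 8h = 05:00 Mesua Prefecture standard time.
The standard-time date in Mesua Prefecture, March 20, 2029, does not fall between 25 September 2028 and 23 February 2029, so daylight saving is not in effect and Mesua Prefecture is at UTC−08:00.
13:00 UTC − 8h = 05:00 Mesua Prefecture.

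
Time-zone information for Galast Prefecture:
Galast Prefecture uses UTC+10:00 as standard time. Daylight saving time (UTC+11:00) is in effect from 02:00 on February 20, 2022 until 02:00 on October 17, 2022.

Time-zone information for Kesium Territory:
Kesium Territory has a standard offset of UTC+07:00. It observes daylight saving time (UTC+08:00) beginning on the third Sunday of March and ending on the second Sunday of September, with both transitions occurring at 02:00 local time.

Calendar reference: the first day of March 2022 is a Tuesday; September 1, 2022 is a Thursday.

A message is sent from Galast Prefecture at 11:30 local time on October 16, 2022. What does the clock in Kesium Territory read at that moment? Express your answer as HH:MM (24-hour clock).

October 16, 2022 lies within the daylight-saving period (20 February – 17 October), so Galast Prefecture is on daylight time, UTC+11:00.
11:30 Galast Prefecture − 11h = 00:30 UTC.
1 March 2022 is a Tuesday, so the first Sunday is March 6 and the third is March 20.
1 September 2022 is a Thursday, so the first Sunday is September 4 and the second is September 11.
At the standard offset (UTC+07:00), 00:30 UTC + 7h = 07:30 Kesium Territory standard time.
The standard-time date in Kesium Territory, October 16, 2022, does not fall between 20 March and 11 September, so daylight saving is not in effect and Kesium Territory is at UTC+07:00.
00:30 UTC + 7h = 07:30 Kesium Territory.

07:30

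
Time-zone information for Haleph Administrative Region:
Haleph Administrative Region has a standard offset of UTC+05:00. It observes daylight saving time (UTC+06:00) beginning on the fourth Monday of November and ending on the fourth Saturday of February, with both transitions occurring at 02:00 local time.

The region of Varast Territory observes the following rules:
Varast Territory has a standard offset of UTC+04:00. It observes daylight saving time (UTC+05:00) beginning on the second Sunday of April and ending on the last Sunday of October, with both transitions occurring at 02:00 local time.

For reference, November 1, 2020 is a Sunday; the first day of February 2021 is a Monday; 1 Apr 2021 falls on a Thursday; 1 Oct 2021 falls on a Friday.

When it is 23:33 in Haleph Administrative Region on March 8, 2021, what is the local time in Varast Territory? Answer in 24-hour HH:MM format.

1 November 2020 is a Sunday, so the first Monday is November 2 and the fourth is November 23.
1 February 2021 is a Monday, so the first Saturday is February 6 and the fourth is February 27.
Daylight saving runs 23 November 2020 – 27 February 2021; March 8, 2021 is outside that window, so Haleph Administrative Region is on standard time at UTC+05:00.
23:33 Haleph Administrative Region − 5h = 18:33 UTC.
1 April 2021 is a Thursday, so the first Sunday is April 4 and the second is April 11.
1 October 2021 is a Friday, so Sundays fall on 3, 10, 17, 24, 31; the last is October 31.
At the standard offset (UTC+04:00), 18:33 UTC + 4h = 22:33 Varast Territory standard time.
Daylight saving runs 11 April – 31 October; the standard-time date in Varast Territory, March 8, 2021, is outside that window, so Varast Territory is on standard time at UTC+04:00.
18:33 UTC + 4h = 22:33 Varast Territory.

22:33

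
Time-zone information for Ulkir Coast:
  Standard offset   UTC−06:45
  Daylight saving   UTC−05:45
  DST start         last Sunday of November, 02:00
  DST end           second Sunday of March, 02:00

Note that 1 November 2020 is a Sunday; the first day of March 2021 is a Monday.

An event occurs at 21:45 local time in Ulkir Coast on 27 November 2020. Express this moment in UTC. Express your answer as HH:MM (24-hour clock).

1 November 2020 is a Sunday, so Sundays fall on 1, 8, 15, 22, 29; the last is November 29.
1 March 2021 is a Monday, so the first Sunday is March 7 and the second is March 14.
Daylight saving runs 29 November 2020 – 14 March 2021; 27 November 2020 is outside that window, so Ulkir Coast is on standard time at UTC−06:45.
21:45 local + 6h45m = 04:30 UTC (rolling into the next day, 28 November 2020).

04:30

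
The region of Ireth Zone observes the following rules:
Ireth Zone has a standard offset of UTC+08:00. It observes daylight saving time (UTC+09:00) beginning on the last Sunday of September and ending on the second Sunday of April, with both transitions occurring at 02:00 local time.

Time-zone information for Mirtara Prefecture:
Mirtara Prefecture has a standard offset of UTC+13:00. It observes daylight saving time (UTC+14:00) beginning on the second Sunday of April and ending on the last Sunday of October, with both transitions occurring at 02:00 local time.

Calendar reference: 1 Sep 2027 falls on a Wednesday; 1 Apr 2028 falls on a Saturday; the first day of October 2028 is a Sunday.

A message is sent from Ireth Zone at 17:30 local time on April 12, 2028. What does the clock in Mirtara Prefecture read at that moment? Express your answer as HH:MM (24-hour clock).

23:30

1 September 2027 is a Wednesday, so Sundays fall on 5, 12, 19, 26; the last is September 26.
1 April 2028 is a Saturday, so the first Sunday is April 2 and the second is April 9.
April 12, 2028 is outside the daylight-saving period (26 September 2027 – 9 April 2028), so Ireth Zone is on standard time, UTC+08:00.
17:30 Ireth Zone − 8h = 09:30 UTC.
1 April 2028 is a Saturday, so the first Sunday is April 2 and the second is April 9.
1 October 2028 is a Sunday, so Sundays fall on 1, 8, 15, 22, 29; the last is October 29.
At the standard offset (UTC+13:00), 09:30 UTC + 13h = 22:30 Mirtara Prefecture standard time.
Daylight saving runs 9 April – 29 October; the standard-time date in Mirtara Prefecture, April 12, 2028, is inside that window, so Mirtara Prefecture is at UTC+14:00.
09:30 UTC + 14h = 23:30 Mirtara Prefecture.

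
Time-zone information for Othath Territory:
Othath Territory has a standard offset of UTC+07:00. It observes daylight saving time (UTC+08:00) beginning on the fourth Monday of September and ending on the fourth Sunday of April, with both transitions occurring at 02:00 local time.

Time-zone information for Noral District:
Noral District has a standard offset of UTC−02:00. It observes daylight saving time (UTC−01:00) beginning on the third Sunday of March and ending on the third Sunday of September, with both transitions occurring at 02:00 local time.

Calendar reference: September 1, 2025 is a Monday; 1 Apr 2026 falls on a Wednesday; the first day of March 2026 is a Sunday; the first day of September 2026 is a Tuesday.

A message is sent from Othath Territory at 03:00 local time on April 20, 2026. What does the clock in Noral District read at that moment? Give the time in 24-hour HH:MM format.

18:00

1 September 2025 is a Monday, so the first Monday is September 1 and the fourth is September 22.
1 April 2026 is a Wednesday, so the first Sunday is April 5 and the fourth is April 26.
Daylight saving runs 22 September 2025 – 26 April 2026; April 20, 2026 is inside that window, so Othath Territory is at UTC+08:00.
03:00 Othath Territory − 8h = 19:00 UTC (rolling into the previous day, 19 April 2026).
1 March 2026 is a Sunday, so the first Sunday is March 1 and the third is March 15.
1 September 2026 is a Tuesday, so the first Sunday is September 6 and the third is September 20.
At the standard offset (UTC−02:00), 19:00 UTC − 2h = 17:00 Noral District standard time.
Daylight saving runs 15 March – 20 September; the standard-time date in Noral District, April 19, 2026, is inside that window, so Noral District is at UTC−01:00.
19:00 UTC − 1h = 18:00 Noral District.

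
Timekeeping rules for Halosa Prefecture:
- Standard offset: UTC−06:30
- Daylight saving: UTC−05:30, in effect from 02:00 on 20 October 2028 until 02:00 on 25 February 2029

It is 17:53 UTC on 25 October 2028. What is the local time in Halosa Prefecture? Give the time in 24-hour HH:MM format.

12:23

At the standard offset (UTC−06:30), 17:53 UTC − 6h30m = 11:23 Halosa Prefecture standard time.
Daylight saving runs 20 October 2028 – 25 February 2029; the standard-time date in Halosa Prefecture, 25 October 2028, is inside that window, so Halosa Prefecture is at UTC−05:30.
17:53 UTC − 5h30m = 12:23 local.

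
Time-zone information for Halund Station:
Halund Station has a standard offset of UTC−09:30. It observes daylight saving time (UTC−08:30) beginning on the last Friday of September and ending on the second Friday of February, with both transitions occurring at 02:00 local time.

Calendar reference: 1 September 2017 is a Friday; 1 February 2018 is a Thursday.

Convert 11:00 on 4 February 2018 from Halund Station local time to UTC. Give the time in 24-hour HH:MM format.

19:30

1 September 2017 is a Friday, so Fridays fall on 1, 8, 15, 22, 29; the last is September 29.
1 February 2018 is a Thursday, so the first Friday is February 2 and the second is February 9.
4 February 2018 lies within the daylight-saving period (29 September 2017 – 9 February 2018), so Halund Station is on daylight time, UTC−08:30.
11:00 local + 8h30m = 19:30 UTC.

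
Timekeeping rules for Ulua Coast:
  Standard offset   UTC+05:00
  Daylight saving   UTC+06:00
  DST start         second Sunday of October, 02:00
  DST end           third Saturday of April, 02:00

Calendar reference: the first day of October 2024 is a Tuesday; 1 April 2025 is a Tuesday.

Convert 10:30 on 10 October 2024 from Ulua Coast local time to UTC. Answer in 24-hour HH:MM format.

1 October 2024 is a Tuesday, so the first Sunday is October 6 and the second is October 13.
1 April 2025 is a Tuesday, so the first Saturday is April 5 and the third is April 19.
Daylight saving runs 13 October 2024 – 19 April 2025; 10 October 2024 is outside that window, so Ulua Coast is on standard time at UTC+05:00.
10:30 local − 5h = 05:30 UTC.

05:30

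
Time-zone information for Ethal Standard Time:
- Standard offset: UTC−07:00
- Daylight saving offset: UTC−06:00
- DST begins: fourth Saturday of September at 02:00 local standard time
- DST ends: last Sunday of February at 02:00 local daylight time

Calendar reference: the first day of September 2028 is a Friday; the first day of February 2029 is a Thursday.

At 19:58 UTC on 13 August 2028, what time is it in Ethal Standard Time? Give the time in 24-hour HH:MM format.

12:58

1 September 2028 is a Friday, so the first Saturday is September 2 and the fourth is September 23.
1 February 2029 is a Thursday, so Sundays fall on 4, 11, 18, 25; the last is February 25.
At the standard offset (UTC−07:00), 19:58 UTC − 7h = 12:58 Ethal Standard Time standard time.
Daylight saving runs 23 September 2028 – 25 February 2029; the standard-time date in Ethal Standard Time, 13 August 2028, is outside that window, so Ethal Standard Time is on standard time at UTC−07:00.
19:58 UTC − 7h = 12:58 local.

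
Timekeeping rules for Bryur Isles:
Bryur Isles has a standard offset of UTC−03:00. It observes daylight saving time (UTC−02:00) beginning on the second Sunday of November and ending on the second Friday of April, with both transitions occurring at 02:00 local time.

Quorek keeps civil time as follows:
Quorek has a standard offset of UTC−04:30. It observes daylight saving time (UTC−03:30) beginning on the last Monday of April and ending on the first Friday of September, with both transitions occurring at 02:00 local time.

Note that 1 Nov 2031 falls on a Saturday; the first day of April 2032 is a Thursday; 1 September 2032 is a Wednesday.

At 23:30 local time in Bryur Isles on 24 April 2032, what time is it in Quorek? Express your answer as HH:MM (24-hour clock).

22:00

1 November 2031 is a Saturday, so the first Sunday is November 2 and the second is November 9.
1 April 2032 is a Thursday, so the first Friday is April 2 and the second is April 9.
24 April 2032 does not fall between 9 November 2031 and 9 April 2032, so daylight saving is not in effect and Bryur Isles is at UTC−03:00.
23:30 Bryur Isles + 3h = 02:30 UTC (rolling into the next day, 25 April 2032).
1 April 2032 is a Thursday, so Mondays fall on 5, 12, 19, 26; the last is April 26.
1 September 2032 is a Wednesday, so the first Friday is September 3.
At the standard offset (UTC−04:30), 02:30 UTC − 4h30m = 22:00 Quorek standard time (rolling into the previous day, 24 April 2032).
The standard-time date in Quorek, 24 April 2032, is outside the daylight-saving period (26 April – 3 September), so Quorek is on standard time, UTC−04:30.
02:30 UTC − 4h30m = 22:00 Quorek (rolling into the previous day, 24 April 2032).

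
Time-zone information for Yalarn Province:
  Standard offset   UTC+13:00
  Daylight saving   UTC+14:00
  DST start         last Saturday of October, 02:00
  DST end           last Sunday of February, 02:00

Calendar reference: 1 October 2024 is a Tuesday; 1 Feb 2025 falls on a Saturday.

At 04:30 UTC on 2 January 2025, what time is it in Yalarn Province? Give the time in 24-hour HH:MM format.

18:30

1 October 2024 is a Tuesday, so Saturdays fall on 5, 12, 19, 26; the last is October 26.
1 February 2025 is a Saturday, so Sundays fall on 2, 9, 16, 23; the last is February 23.
At the standard offset (UTC+13:00), 04:30 UTC + 13h = 17:30 Yalarn Province standard time.
The standard-time date in Yalarn Province, 2 January 2025, lies within the daylight-saving period (26 October 2024 – 23 February 2025), so Yalarn Province is on daylight time, UTC+14:00.
04:30 UTC + 14h = 18:30 local.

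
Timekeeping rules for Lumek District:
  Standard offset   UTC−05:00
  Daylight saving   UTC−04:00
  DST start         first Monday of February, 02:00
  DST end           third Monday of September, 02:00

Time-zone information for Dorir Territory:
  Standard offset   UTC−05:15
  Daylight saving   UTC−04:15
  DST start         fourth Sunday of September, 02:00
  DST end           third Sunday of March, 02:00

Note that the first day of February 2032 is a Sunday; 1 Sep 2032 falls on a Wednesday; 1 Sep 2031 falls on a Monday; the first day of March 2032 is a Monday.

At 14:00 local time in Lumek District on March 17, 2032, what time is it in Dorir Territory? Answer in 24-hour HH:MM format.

13:45

1 February 2032 is a Sunday, so the first Monday is February 2.
1 September 2032 is a Wednesday, so the first Monday is September 6 and the third is September 20.
March 17, 2032 lies within the daylight-saving period (2 February – 20 September), so Lumek District is on daylight time, UTC−04:00.
14:00 Lumek District + 4h = 18:00 UTC.
1 September 2031 is a Monday, so the first Sunday is September 7 and the fourth is September 28.
1 March 2032 is a Monday, so the first Sunday is March 7 and the third is March 21.
At the standard offset (UTC−05:15), 18:00 UTC − 5h15m = 12:45 Dorir Territory standard time.
The standard-time date in Dorir Territory, March 17, 2032, falls between 28 September 2031 and 21 March 2032, so daylight saving is in effect and Dorir Territory is at UTC−04:15.
18:00 UTC − 4h15m = 13:45 Dorir Territory.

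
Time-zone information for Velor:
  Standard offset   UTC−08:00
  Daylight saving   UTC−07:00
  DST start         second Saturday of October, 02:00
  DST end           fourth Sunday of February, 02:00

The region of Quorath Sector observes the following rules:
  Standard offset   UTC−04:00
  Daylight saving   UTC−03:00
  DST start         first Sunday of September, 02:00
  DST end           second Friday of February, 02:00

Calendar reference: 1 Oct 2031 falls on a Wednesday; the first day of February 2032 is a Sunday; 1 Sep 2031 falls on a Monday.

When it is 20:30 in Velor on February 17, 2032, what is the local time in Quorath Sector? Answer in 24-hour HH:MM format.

23:30

1 October 2031 is a Wednesday, so the first Saturday is October 4 and the second is October 11.
1 February 2032 is a Sunday, so the first Sunday is February 1 and the fourth is February 22.
February 17, 2032 falls between 11 October 2031 and 22 February 2032, so daylight saving is in effect and Velor is at UTC−07:00.
20:30 Velor + 7h = 03:30 UTC (rolling into the next day, 18 February 2032).
1 September 2031 is a Monday, so the first Sunday is September 7.
1 February 2032 is a Sunday, so the first Friday is February 6 and the second is February 13.
At the standard offset (UTC−04:00), 03:30 UTC − 4h = 23:30 Quorath Sector standard time (rolling into the previous day, 17 February 2032).
The standard-time date in Quorath Sector, February 17, 2032, is outside the daylight-saving period (7 September 2031 – 13 February 2032), so Quorath Sector is on standard time, UTC−04:00.
03:30 UTC − 4h = 23:30 Quorath Sector (rolling into the previous day, 17 February 2032).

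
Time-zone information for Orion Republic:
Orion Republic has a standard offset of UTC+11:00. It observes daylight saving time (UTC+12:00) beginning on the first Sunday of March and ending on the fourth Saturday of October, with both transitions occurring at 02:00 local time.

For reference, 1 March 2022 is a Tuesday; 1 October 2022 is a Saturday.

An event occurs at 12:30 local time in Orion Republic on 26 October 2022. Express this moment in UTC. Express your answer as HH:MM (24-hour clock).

1 March 2022 is a Tuesday, so the first Sunday is March 6.
1 October 2022 is a Saturday, so the first Saturday is October 1 and the fourth is October 22.
Daylight saving runs 6 March – 22 October; 26 October 2022 is outside that window, so Orion Republic is on standard time at UTC+11:00.
12:30 local − 11h = 01:30 UTC.

01:30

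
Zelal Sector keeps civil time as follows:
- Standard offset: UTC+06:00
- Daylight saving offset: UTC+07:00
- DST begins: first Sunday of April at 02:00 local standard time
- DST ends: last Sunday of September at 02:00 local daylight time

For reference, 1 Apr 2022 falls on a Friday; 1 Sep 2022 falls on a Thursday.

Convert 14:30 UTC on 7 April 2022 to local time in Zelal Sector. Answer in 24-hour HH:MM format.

1 April 2022 is a Friday, so the first Sunday is April 3.
1 September 2022 is a Thursday, so Sundays fall on 4, 11, 18, 25; the last is September 25.
At the standard offset (UTC+06:00), 14:30 UTC + 6h = 20:30 Zelal Sector standard time.
The standard-time date in Zelal Sector, 7 April 2022, lies within the daylight-saving period (3 April – 25 September), so Zelal Sector is on daylight time, UTC+07:00.
14:30 UTC + 7h = 21:30 local.

21:30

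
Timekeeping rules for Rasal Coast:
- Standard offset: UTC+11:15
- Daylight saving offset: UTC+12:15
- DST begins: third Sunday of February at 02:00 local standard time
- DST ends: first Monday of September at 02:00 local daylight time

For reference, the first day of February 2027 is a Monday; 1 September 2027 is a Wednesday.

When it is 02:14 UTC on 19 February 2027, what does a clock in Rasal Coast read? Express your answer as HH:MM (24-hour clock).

1 February 2027 is a Monday, so the first Sunday is February 7 and the third is February 21.
1 September 2027 is a Wednesday, so the first Monday is September 6.
At the standard offset (UTC+11:15), 02:14 UTC + 11h15m = 13:29 Rasal Coast standard time.
Daylight saving runs 21 February – 6 September; the standard-time date in Rasal Coast, 19 February 2027, is outside that window, so Rasal Coast is on standard time at UTC+11:15.
02:14 UTC + 11h15m = 13:29 local.

13:29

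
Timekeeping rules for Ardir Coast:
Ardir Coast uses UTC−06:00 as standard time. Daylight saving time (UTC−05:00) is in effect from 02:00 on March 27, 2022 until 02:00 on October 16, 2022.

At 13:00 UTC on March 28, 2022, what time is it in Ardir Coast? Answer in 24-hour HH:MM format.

08:00

At the standard offset (UTC−06:00), 13:00 UTC − 6h = 07:00 Ardir Coast standard time.
The standard-time date in Ardir Coast, March 28, 2022, falls between 27 March and 16 October, so daylight saving is in effect and Ardir Coast is at UTC−05:00.
13:00 UTC − 5h = 08:00 local.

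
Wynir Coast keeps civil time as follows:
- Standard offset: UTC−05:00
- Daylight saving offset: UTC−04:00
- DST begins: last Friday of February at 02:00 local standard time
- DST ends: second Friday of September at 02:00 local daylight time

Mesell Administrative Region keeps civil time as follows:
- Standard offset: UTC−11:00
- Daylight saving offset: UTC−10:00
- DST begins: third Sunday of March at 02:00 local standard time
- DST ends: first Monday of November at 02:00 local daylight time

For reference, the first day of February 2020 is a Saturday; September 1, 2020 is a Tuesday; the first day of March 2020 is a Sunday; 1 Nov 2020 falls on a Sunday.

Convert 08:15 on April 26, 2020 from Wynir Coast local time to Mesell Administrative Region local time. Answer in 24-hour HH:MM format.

02:15

1 February 2020 is a Saturday, so Fridays fall on 7, 14, 21, 28; the last is February 28.
1 September 2020 is a Tuesday, so the first Friday is September 4 and the second is September 11.
April 26, 2020 falls between 28 February and 11 September, so daylight saving is in effect and Wynir Coast is at UTC−04:00.
08:15 Wynir Coast + 4h = 12:15 UTC.
1 March 2020 is a Sunday, so the first Sunday is March 1 and the third is March 15.
1 November 2020 is a Sunday, so the first Monday is November 2.
At the standard offset (UTC−11:00), 12:15 UTC − 11h = 01:15 Mesell Administrative Region standard time.
Daylight saving runs 15 March – 2 November; the standard-time date in Mesell Administrative Region, April 26, 2020, is inside that window, so Mesell Administrative Region is at UTC−10:00.
12:15 UTC − 10h = 02:15 Mesell Administrative Region.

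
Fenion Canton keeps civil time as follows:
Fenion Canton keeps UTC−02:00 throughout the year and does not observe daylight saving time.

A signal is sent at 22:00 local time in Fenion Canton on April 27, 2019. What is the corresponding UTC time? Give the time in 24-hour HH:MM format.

00:00

Fenion Canton stays on UTC−02:00 all year.
22:00 local + 2h = 00:00 UTC (rolling into the next day, 28 April 2019).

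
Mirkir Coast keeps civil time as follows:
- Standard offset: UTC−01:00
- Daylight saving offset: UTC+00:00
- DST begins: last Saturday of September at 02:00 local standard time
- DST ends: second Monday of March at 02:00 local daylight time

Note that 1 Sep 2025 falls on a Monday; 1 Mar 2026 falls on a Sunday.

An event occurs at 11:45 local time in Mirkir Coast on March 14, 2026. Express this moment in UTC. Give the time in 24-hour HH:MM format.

12:45

1 September 2025 is a Monday, so Saturdays fall on 6, 13, 20, 27; the last is September 27.
1 March 2026 is a Sunday, so the first Monday is March 2 and the second is March 9.
March 14, 2026 does not fall between 27 September 2025 and 9 March 2026, so daylight saving is not in effect and Mirkir Coast is at UTC−01:00.
11:45 local + 1h = 12:45 UTC.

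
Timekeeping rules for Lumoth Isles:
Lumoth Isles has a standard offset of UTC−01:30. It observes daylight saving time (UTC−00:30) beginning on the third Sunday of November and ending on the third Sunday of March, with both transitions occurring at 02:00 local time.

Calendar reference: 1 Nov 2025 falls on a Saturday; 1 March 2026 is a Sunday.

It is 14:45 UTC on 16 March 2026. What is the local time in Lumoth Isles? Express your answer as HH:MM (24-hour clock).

1 November 2025 is a Saturday, so the first Sunday is November 2 and the third is November 16.
1 March 2026 is a Sunday, so the first Sunday is March 1 and the third is March 15.
At the standard offset (UTC−01:30), 14:45 UTC − 1h30m = 13:15 Lumoth Isles standard time.
The standard-time date in Lumoth Isles, 16 March 2026, is outside the daylight-saving period (16 November 2025 – 15 March 2026), so Lumoth Isles is on standard time, UTC−01:30.
14:45 UTC − 1h30m = 13:15 local.

13:15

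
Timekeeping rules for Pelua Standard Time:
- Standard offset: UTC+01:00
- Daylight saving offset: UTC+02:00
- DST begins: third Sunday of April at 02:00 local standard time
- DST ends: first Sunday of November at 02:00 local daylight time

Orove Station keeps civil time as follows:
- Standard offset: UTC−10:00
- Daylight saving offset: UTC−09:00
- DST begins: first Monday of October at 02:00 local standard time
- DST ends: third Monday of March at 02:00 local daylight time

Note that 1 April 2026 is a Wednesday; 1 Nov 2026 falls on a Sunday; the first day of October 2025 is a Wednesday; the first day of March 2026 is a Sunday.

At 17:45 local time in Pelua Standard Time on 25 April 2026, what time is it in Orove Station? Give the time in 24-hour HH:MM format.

05:45

1 April 2026 is a Wednesday, so the first Sunday is April 5 and the third is April 19.
1 November 2026 is a Sunday, so the first Sunday is November 1.
25 April 2026 falls between 19 April and 1 November, so daylight saving is in effect and Pelua Standard Time is at UTC+02:00.
17:45 Pelua Standard Time − 2h = 15:45 UTC.
1 October 2025 is a Wednesday, so the first Monday is October 6.
1 March 2026 is a Sunday, so the first Monday is March 2 and the third is March 16.
At the standard offset (UTC−10:00), 15:45 UTC − 10h = 05:45 Orove Station standard time.
The standard-time date in Orove Station, 25 April 2026, is outside the daylight-saving period (6 October 2025 – 16 March 2026), so Orove Station is on standard time, UTC−10:00.
15:45 UTC − 10h = 05:45 Orove Station.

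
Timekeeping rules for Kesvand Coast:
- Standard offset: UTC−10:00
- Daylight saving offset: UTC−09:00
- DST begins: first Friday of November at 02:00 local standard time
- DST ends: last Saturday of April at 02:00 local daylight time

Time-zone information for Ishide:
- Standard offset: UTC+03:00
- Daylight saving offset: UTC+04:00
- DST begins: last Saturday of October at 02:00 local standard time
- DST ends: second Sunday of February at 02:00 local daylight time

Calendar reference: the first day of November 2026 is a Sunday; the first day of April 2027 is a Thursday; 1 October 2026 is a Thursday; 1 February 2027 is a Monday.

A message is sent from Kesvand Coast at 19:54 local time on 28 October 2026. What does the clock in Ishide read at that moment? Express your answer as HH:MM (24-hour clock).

08:54

1 November 2026 is a Sunday, so the first Friday is November 6.
1 April 2027 is a Thursday, so Saturdays fall on 3, 10, 17, 24; the last is April 24.
28 October 2026 does not fall between 6 November 2026 and 24 April 2027, so daylight saving is not in effect and Kesvand Coast is at UTC−10:00.
19:54 Kesvand Coast + 10h = 05:54 UTC (rolling into the next day, 29 October 2026).
1 October 2026 is a Thursday, so Saturdays fall on 3, 10, 17, 24, 31; the last is October 31.
1 February 2027 is a Monday, so the first Sunday is February 7 and the second is February 14.
At the standard offset (UTC+03:00), 05:54 UTC + 3h = 08:54 Ishide standard time.
The standard-time date in Ishide, 29 October 2026, is outside the daylight-saving period (31 October 2026 – 14 February 2027), so Ishide is on standard time, UTC+03:00.
05:54 UTC + 3h = 08:54 Ishide.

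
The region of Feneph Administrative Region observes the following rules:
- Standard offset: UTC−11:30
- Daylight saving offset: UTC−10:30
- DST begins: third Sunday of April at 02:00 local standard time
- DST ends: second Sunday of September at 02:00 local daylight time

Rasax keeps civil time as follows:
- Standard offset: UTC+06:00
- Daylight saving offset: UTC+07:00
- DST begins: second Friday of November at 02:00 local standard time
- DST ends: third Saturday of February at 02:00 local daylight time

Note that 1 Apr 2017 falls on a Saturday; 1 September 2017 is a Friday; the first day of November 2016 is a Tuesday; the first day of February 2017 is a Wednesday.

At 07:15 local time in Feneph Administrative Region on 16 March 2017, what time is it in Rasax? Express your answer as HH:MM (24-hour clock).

1 April 2017 is a Saturday, so the first Sunday is April 2 and the third is April 16.
1 September 2017 is a Friday, so the first Sunday is September 3 and the second is September 10.
Daylight saving runs 16 April – 10 September; 16 March 2017 is outside that window, so Feneph Administrative Region is on standard time at UTC−11:30.
07:15 Feneph Administrative Region + 11h30m = 18:45 UTC.
1 November 2016 is a Tuesday, so the first Friday is November 4 and the second is November 11.
1 February 2017 is a Wednesday, so the first Saturday is February 4 and the third is February 18.
At the standard offset (UTC+06:00), 18:45 UTC + 6h = 00:45 Rasax standard time (rolling into the next day, 17 March 2017).
The standard-time date in Rasax, 17 March 2017, does not fall between 11 November 2016 and 18 February 2017, so daylight saving is not in effect and Rasax is at UTC+06:00.
18:45 UTC + 6h = 00:45 Rasax (rolling into the next day, 17 March 2017).

00:45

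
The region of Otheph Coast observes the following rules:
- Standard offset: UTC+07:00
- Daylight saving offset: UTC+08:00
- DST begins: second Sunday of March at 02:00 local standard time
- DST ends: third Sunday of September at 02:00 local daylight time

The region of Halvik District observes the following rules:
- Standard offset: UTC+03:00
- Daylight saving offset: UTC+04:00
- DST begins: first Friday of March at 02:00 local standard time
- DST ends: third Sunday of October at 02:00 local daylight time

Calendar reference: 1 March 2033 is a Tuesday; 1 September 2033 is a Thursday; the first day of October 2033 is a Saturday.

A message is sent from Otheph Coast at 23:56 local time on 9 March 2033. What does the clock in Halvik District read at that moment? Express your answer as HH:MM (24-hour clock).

20:56

1 March 2033 is a Tuesday, so the first Sunday is March 6 and the second is March 13.
1 September 2033 is a Thursday, so the first Sunday is September 4 and the third is September 18.
9 March 2033 does not fall between 13 March and 18 September, so daylight saving is not in effect and Otheph Coast is at UTC+07:00.
23:56 Otheph Coast − 7h = 16:56 UTC.
1 March 2033 is a Tuesday, so the first Friday is March 4.
1 October 2033 is a Saturday, so the first Sunday is October 2 and the third is October 16.
At the standard offset (UTC+03:00), 16:56 UTC + 3h = 19:56 Halvik District standard time.
Daylight saving runs 4 March – 16 October; the standard-time date in Halvik District, 9 March 2033, is inside that window, so Halvik District is at UTC+04:00.
16:56 UTC + 4h = 20:56 Halvik District.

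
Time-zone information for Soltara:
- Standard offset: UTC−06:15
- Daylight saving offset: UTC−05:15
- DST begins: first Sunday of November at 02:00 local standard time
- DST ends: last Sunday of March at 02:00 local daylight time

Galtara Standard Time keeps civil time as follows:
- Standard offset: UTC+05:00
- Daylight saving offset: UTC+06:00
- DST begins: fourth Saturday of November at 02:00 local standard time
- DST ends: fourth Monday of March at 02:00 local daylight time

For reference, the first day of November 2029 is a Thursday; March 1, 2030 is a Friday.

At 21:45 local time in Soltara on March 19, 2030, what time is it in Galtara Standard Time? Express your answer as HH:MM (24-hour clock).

09:00

1 November 2029 is a Thursday, so the first Sunday is November 4.
1 March 2030 is a Friday, so Sundays fall on 3, 10, 17, 24, 31; the last is March 31.
March 19, 2030 lies within the daylight-saving period (4 November 2029 – 31 March 2030), so Soltara is on daylight time, UTC−05:15.
21:45 Soltara + 5h15m = 03:00 UTC (rolling into the next day, 20 March 2030).
1 November 2029 is a Thursday, so the first Saturday is November 3 and the fourth is November 24.
1 March 2030 is a Friday, so the first Monday is March 4 and the fourth is March 25.
At the standard offset (UTC+05:00), 03:00 UTC + 5h = 08:00 Galtara Standard Time standard time.
The standard-time date in Galtara Standard Time, March 20, 2030, falls between 24 November 2029 and 25 March 2030, so daylight saving is in effect and Galtara Standard Time is at UTC+06:00.
03:00 UTC + 6h = 09:00 Galtara Standard Time.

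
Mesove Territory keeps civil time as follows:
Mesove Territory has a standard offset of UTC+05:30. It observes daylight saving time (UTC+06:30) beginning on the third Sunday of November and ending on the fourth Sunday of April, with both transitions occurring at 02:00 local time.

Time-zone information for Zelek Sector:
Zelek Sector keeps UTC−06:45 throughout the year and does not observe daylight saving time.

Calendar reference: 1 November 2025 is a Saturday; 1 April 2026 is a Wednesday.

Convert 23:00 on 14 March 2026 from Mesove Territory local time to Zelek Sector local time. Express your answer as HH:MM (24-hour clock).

1 November 2025 is a Saturday, so the first Sunday is November 2 and the third is November 16.
1 April 2026 is a Wednesday, so the first Sunday is April 5 and the fourth is April 26.
14 March 2026 lies within the daylight-saving period (16 November 2025 – 26 April 2026), so Mesove Territory is on daylight time, UTC+06:30.
23:00 Mesove Territory − 6h30m = 16:30 UTC.
Zelek Sector stays on UTC−06:45 all year.
16:30 UTC − 6h45m = 09:45 Zelek Sector.

09:45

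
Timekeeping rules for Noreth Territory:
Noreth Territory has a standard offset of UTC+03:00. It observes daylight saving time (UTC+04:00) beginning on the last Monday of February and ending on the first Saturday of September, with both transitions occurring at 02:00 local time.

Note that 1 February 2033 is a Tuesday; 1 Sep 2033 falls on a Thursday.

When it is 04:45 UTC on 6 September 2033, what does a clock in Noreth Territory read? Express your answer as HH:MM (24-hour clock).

1 February 2033 is a Tuesday, so Mondays fall on 7, 14, 21, 28; the last is February 28.
1 September 2033 is a Thursday, so the first Saturday is September 3.
At the standard offset (UTC+03:00), 04:45 UTC + 3h = 07:45 Noreth Territory standard time.
The standard-time date in Noreth Territory, 6 September 2033, does not fall between 28 February and 3 September, so daylight saving is not in effect and Noreth Territory is at UTC+03:00.
04:45 UTC + 3h = 07:45 local.

07:45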